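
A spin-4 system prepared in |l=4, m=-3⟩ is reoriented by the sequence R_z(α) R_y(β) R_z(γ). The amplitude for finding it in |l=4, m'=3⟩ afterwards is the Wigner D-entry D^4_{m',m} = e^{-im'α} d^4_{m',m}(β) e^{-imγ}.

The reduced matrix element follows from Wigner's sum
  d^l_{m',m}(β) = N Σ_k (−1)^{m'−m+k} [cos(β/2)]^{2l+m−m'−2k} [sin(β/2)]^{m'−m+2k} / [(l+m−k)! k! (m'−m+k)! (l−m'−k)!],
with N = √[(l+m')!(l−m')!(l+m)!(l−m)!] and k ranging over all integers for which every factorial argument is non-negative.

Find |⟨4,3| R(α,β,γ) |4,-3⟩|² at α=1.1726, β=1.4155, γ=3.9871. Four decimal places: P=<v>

D^4_{3,-3}(1.1726,1.4155,3.9871) = e^{-i·3·1.1726}·d^4_{3,-3}(1.4155)·e^{-i·-3·3.9871}. Compute d first:
With c≡cos(β/2)=0.759827 and s≡sin(β/2)=0.650126, N=[5040·1·1·5040]^{1/2}=5040.000000
k∈{0,1} keeps every argument non-negative
  k=0: (−1)^6·5040.0000/(720)·0.7598^2·0.6501^6 = +0.305149
  k=1: (−1)^7·5040.0000/(5040)·0.7598^0·0.6501^8 = -0.031914
d^4_{3,-3}(1.4155) = +0.305149 -0.031914 = +0.273235
|D^4_{3,-3}|² = |d^4_{3,-3}(β)|² = (+0.273235)² = 0.074657 (the z-rotation phases have unit modulus)

P=0.0747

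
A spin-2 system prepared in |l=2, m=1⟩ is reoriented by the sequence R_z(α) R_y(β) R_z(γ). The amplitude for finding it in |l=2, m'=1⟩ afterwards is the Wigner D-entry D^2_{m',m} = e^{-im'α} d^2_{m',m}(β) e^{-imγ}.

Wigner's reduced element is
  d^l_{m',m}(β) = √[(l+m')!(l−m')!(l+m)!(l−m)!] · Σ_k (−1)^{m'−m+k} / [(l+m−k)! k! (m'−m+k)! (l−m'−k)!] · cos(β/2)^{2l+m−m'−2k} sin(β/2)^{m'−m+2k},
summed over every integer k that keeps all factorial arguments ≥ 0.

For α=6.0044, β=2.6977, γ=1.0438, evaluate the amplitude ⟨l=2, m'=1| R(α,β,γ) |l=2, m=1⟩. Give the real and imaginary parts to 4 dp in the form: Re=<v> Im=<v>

Re=-0.0981 Im=0.0942

Split into d^2_{1,1}(β=2.6977) × two z-phases.
c=cos(2.6977/2)=0.220129, s=sin(2.6977/2)=0.975471; N=√[6·1·6·1]=6.000000
k∈{0,1} keeps every argument non-negative
  k=0: (−1)^0·6.0000/(6)·0.2201^4·0.9755^0 = +0.002348
  k=1: (−1)^1·6.0000/(2)·0.2201^2·0.9755^2 = -0.138326
d^2_{1,1}(2.6977) = +0.002348 -0.138326 = -0.135978
D = (+0.961390+0.275188i)·(-0.135978)·(+0.502939-0.864322i) = -0.098091+0.094171i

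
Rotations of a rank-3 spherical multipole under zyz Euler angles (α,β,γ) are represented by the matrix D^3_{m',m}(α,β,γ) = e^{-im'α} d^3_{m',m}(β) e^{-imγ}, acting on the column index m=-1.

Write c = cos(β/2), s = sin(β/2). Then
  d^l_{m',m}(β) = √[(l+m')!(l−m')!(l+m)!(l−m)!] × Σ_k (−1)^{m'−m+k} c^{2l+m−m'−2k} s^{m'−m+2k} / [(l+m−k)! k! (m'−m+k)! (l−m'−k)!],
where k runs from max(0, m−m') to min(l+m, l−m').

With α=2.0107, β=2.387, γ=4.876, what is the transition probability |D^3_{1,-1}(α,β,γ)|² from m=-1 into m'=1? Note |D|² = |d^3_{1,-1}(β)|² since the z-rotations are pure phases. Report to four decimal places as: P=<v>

First d^3_{1,-1}(β=2.387), then the phase factors e^{-i(1)α} and e^{-i(-1)γ}:
With c≡cos(β/2)=0.368408 and s≡sin(β/2)=0.929664, N=[24·2·2·24]^{1/2}=48.000000
k: max(0,(-1)−(1))=0 … min(3+(-1),3−(1))=2
  k=0: (−1)^2·48.0000/(8)·0.3684^4·0.9297^2 = +0.095526
  k=1: (−1)^3·48.0000/(6)·0.3684^2·0.9297^4 = -0.811060
  k=2: (−1)^4·48.0000/(48)·0.3684^0·0.9297^6 = +0.645589
d^3_{1,-1}(2.387) = +0.095526 -0.811060 +0.645589 = -0.069945
|D^3_{1,-1}|² = |d^3_{1,-1}(β)|² = (-0.069945)² = 0.004892 (the z-rotation phases have unit modulus)

P=0.0049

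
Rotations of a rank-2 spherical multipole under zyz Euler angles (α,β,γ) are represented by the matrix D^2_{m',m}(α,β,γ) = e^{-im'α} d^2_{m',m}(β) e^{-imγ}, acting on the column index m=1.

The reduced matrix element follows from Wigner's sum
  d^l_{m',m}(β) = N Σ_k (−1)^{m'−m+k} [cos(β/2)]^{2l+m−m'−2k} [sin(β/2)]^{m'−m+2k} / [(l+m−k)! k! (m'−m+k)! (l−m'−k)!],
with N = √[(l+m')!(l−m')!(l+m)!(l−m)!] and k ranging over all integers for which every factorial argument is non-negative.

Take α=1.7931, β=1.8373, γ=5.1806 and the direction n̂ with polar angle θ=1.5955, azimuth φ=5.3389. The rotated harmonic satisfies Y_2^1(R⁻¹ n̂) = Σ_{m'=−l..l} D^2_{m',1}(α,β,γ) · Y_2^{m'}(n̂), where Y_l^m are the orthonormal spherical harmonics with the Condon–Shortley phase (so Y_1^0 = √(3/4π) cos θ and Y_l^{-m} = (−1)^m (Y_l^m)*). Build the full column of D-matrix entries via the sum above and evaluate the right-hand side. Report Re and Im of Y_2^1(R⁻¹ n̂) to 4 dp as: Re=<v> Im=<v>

Re=0.3202 Im=0.0407

Need the full column D^2_{m',1} for m'=−2..2 at α=1.7931, β=1.8373, γ=5.1806.
cos(β/2)=0.606894, sin(β/2)=0.794783
d^2_{-2,1}: single k=3 term ⇒ +0.609380;  D = -0.014382-0.609210i
d^2_{-1,1}: k∈[2..3] ⇒ +0.697981 -0.399020 = +0.298961;  D = -0.289968+0.072778i
d^2_{0,1}: k∈[1..2] ⇒ +0.435173 -0.746335 = -0.311162;  D = -0.140425-0.277674i
d^2_{1,1}: k∈[0..1] ⇒ +0.135660 -0.697981 = -0.562322;  D = -0.433504+0.358162i
d^2_{2,1}: single k=0 term ⇒ -0.355317;  D = +0.281138+0.217283i
Y_2^{m'}(θ=1.5955,φ=5.3389) and Σ D·Y over m':
  (-0.0144-0.6092i)·(-0.1206+0.3667i)  (-0.2900+0.0728i)·(-0.0112-0.0155i)  (-0.1404-0.2777i)·(-0.3148+0.0000i)  (-0.4335+0.3582i)·(+0.0112-0.0155i)  (+0.2811+0.2173i)·(-0.1206-0.3667i)
Y_2^1(R⁻¹ n̂) = +0.320170+0.040692i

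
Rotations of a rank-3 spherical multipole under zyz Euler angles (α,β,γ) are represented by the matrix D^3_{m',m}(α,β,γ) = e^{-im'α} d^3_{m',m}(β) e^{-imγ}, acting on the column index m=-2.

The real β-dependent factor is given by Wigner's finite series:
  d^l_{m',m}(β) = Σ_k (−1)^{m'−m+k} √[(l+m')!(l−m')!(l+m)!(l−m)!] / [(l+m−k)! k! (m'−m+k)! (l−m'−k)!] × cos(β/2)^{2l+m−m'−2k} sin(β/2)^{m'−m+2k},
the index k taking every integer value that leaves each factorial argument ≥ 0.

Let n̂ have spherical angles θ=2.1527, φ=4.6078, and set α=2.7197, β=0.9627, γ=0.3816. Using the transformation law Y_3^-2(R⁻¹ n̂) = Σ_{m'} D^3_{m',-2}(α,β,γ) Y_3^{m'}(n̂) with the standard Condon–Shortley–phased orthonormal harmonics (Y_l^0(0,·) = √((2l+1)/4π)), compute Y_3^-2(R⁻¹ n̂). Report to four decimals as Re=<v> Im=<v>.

Need the full column D^3_{m',-2} for m'=−3..3 at α=2.7197, β=0.9627, γ=0.3816.
cos(β/2)=0.886371, sin(β/2)=0.462976
d^3_{-3,-2}: single k=1 term ⇒ +0.620456;  D = -0.543763+0.298811i
d^3_{-2,-2}: k∈[0..1] ⇒ +0.484945 -0.661529 = -0.176584;  D = -0.176011+0.014215i
d^3_{-1,-2}: k∈[0..1] ⇒ -0.801006 +0.437071 = -0.363935;  D = +0.342942+0.121816i
d^3_{0,-2}: k∈[0..1] ⇒ +0.724669 -0.197709 = +0.526960;  D = +0.380796+0.364254i
d^3_{1,-2}: k∈[0..1] ⇒ -0.437071 +0.059622 = -0.377449;  D = +0.142001+0.349719i
d^3_{2,-2}: k∈[0..1] ⇒ +0.180483 -0.009848 = +0.170635;  D = -0.006174+0.170523i
d^3_{3,-2}: single k=0 term ⇒ -0.046183;  D = -0.020424+0.041422i
Y_3^{m'}(θ=2.1527,φ=4.6078) and Σ D·Y over m':
  (-0.5438+0.2988i)·(+0.0751-0.2314i)  (-0.1760+0.0142i)·(+0.3835+0.0814i)  (+0.3429+0.1218i)·(-0.0144+0.1370i)  (+0.3808+0.3643i)·(+0.3055+0.0000i)  (+0.1420+0.3497i)·(+0.0144+0.1370i)  (-0.0062+0.1705i)·(+0.3835-0.0814i)  (-0.0204+0.0414i)·(-0.0751-0.2314i)
Y_3^-2(R⁻¹ n̂) = +0.031123+0.387916i

Re=0.0311 Im=0.3879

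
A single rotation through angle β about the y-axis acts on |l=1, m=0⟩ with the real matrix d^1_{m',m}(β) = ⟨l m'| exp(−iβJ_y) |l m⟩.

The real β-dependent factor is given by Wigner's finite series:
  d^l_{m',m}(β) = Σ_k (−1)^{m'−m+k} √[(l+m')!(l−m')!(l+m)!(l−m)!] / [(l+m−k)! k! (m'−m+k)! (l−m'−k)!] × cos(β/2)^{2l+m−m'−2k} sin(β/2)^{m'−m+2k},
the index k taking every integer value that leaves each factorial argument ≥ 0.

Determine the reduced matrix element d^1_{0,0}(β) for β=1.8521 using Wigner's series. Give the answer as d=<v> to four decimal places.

d^1_{0,0}(β=1.8521) via Wigner's sum:
c=cos(1.8521/2)=0.600996, s=sin(1.8521/2)=0.799252; N=√[1·1·1·1]=1.000000
k∈{0,1} keeps every argument non-negative
  k=0: (−1)^0·1.0000/(1)·0.6010^2·0.7993^0 = +0.361196
  k=1: (−1)^1·1.0000/(1)·0.6010^0·0.7993^2 = -0.638804
d^1_{0,0}(1.8521) = +0.361196 -0.638804 = -0.277608

d=-0.2776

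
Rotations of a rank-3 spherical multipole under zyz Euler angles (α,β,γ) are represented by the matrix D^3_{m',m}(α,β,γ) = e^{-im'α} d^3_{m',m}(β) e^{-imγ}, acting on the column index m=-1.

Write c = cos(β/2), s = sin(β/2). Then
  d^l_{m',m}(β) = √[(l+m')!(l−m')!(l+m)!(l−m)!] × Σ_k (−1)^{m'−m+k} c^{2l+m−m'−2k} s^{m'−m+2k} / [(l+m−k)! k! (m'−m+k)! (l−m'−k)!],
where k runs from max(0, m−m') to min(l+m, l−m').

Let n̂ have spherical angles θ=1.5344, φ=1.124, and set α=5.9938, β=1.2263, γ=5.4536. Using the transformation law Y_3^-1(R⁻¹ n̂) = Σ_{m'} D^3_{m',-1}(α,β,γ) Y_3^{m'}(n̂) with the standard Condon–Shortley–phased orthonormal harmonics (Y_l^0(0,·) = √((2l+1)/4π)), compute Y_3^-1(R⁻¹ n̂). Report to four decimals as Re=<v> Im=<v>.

Need the full column D^3_{m',-1} for m'=−3..3 at α=5.9938, β=1.2263, γ=5.4536.
cos(β/2)=0.817839, sin(β/2)=0.575447
d^3_{-3,-1}: single k=2 term ⇒ +0.573757;  D = -0.072640-0.569140i
d^3_{-2,-1}: k∈[1..2] ⇒ +0.665802 -0.659248 = +0.006554;  D = +0.001060-0.006468i
d^3_{-1,-1}: k∈[0..2] ⇒ +0.299232 -1.185147 +0.440055 = -0.445859;  D = -0.194666+0.401118i
d^3_{0,-1}: k∈[0..2] ⇒ -0.729350 +1.083255 -0.178765 = +0.175140;  D = +0.118252-0.129193i
d^3_{1,-1}: k∈[0..2] ⇒ +0.888860 -0.586740 +0.036310 = +0.338430;  D = +0.290240-0.174057i
d^3_{2,-1}: k∈[0..1] ⇒ -0.659248 +0.163190 = -0.496059;  D = -0.480537+0.123118i
d^3_{3,-1}: single k=0 term ⇒ +0.284054;  D = +0.283843+0.010953i
Y_3^{m'}(θ=1.5344,φ=1.124) and Σ D·Y over m':
  (-0.0726-0.5691i)·(-0.4054+0.0951i)  (+0.0011-0.0065i)·(-0.0233-0.0289i)  (-0.1947+0.4011i)·(-0.1386+0.2893i)  (+0.1183-0.1292i)·(-0.0406+0.0000i)  (+0.2902-0.1741i)·(+0.1386+0.2893i)  (-0.4805+0.1231i)·(-0.0233+0.0289i)  (+0.2838+0.0110i)·(+0.4054+0.0951i)
Y_3^-1(R⁻¹ n̂) = +0.201719+0.191767i

Re=0.2017 Im=0.1918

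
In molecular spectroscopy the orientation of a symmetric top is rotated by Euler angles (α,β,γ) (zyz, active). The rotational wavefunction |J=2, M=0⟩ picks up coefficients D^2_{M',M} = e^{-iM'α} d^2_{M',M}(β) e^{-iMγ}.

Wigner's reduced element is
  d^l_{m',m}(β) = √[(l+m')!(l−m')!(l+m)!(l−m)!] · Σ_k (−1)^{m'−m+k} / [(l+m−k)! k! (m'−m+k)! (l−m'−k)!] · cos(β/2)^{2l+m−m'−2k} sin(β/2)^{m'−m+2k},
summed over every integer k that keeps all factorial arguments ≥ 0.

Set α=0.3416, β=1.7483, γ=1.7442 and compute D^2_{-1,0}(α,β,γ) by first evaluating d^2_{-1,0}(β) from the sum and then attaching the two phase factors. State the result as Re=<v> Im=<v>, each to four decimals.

Re=-0.2006 Im=-0.0713

Split into d^2_{-1,0}(β=1.7483) × two z-phases.
With c≡cos(β/2)=0.641649 and s≡sin(β/2)=0.766998, N=[1·6·2·2]^{1/2}=4.898979
Admissible k: 1..2 (factorial args all ≥0)
  k=1: (−1)^0·4.8990/(2)·0.6416^3·0.7670^1 = +0.496321
  k=2: (−1)^1·4.8990/(2)·0.6416^1·0.7670^3 = -0.709180
d^2_{-1,0}(1.7483) = +0.496321 -0.709180 = -0.212859
Phases: e^{-i·(-1)·0.3416}=+0.942220+0.334995i, e^{-i·(0)·1.7442}=+1.000000+0.000000i ⇒ D=-0.200560-0.071307i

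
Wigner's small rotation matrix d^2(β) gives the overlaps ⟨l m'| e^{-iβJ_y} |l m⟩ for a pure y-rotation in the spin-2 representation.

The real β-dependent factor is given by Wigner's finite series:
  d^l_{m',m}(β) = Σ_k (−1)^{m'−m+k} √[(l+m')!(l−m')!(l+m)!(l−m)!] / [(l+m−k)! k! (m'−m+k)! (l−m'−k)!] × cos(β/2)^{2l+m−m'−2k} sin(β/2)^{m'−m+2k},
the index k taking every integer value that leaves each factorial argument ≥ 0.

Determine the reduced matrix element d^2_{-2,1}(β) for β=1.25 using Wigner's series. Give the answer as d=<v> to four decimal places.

d^2_{-2,1}(β=1.25) via Wigner's sum:
c=cos(1.25/2)=0.810963, s=sin(1.25/2)=0.585097; N=√[1·24·6·1]=12.000000
Admissible k: 3..3 (factorial args all ≥0)
  k=3: (−1)^0·12.0000/(6)·0.8110^1·0.5851^3 = +0.324874
d^2_{-2,1}(1.25) = +0.324874

d=0.3249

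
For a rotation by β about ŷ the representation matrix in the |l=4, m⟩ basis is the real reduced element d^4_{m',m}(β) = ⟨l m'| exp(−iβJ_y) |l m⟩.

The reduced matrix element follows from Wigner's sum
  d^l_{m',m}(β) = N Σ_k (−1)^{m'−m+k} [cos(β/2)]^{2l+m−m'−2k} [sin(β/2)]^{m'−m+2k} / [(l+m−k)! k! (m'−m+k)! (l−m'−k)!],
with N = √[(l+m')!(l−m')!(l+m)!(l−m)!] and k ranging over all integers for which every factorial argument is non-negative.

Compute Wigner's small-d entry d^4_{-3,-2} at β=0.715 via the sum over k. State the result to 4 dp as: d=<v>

d^4_{-3,-2}(β=0.715) via Wigner's sum:
Half-angle: c=0.936775, s=0.349933. N=√(1·5040·2·720)=2693.993318
k: max(0,(-2)−(-3))=1 … min(4+(-2),4−(-3))=2
  k=1: (−1)^0·2693.9933/(720)·0.9368^7·0.3499^1 = +0.828887
  k=2: (−1)^1·2693.9933/(240)·0.9368^5·0.3499^3 = -0.346990
d^4_{-3,-2}(0.715) = +0.828887 -0.346990 = +0.481897

d=0.4819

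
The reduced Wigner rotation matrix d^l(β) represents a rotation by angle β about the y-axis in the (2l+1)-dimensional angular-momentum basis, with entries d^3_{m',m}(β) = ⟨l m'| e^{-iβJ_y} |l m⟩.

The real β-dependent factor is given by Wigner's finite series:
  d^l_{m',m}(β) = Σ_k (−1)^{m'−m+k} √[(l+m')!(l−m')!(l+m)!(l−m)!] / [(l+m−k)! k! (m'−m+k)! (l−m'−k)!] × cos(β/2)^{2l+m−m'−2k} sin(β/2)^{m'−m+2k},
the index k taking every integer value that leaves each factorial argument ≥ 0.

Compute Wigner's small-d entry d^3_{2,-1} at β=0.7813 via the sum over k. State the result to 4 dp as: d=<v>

d^3_{2,-1}(β=0.7813) via Wigner's sum:
With c≡cos(β/2)=0.924662 and s≡sin(β/2)=0.380790, N=[120·1·2·24]^{1/2}=75.894664
The bounds max(0,m−m')=0 and min(l+m,l−m')=1 give 2 terms
  k=0: (−1)^3·75.8947/(12)·0.9247^3·0.3808^3 = -0.276079
  k=1: (−1)^4·75.8947/(24)·0.9247^1·0.3808^5 = +0.023410
d^3_{2,-1}(0.7813) = -0.276079 +0.023410 = -0.252669

d=-0.2527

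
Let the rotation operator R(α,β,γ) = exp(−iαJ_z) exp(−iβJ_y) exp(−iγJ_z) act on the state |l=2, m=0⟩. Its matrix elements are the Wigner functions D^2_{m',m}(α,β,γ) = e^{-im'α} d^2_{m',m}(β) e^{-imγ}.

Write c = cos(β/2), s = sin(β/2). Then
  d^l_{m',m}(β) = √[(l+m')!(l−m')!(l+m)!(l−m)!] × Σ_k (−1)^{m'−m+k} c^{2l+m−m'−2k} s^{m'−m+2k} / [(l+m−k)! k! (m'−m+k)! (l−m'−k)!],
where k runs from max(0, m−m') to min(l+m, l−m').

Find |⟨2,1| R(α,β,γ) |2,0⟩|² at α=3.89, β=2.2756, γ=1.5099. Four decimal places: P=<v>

P=0.3653

First d^2_{1,0}(β=2.2756), then the phase factors e^{-i(1)α} and e^{-i(0)γ}:
c=cos(2.2756/2)=0.419592, s=sin(2.2756/2)=0.907713; N=√[6·1·2·2]=4.898979
k: max(0,(0)−(1))=0 … min(2+(0),2−(1))=1
  k=0: (−1)^1·4.8990/(2)·0.4196^3·0.9077^1 = -0.164251
  k=1: (−1)^2·4.8990/(2)·0.4196^1·0.9077^3 = +0.768685
d^2_{1,0}(2.2756) = -0.164251 +0.768685 = +0.604434
|D^2_{1,0}|² = |d^2_{1,0}(β)|² = (+0.604434)² = 0.365341 (the z-rotation phases have unit modulus)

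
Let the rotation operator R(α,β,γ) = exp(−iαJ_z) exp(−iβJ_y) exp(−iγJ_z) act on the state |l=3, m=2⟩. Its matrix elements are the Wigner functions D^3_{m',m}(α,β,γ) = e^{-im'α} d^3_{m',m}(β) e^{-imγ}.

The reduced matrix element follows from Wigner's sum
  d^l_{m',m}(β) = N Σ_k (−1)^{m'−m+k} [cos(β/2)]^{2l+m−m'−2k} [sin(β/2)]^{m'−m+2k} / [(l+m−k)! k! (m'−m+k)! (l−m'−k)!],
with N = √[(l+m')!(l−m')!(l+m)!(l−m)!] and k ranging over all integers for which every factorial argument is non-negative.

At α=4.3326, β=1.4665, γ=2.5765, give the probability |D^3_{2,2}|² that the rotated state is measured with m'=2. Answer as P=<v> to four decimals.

First d^3_{2,2}(β=1.4665), then the phase factors e^{-i(2)α} and e^{-i(2)γ}:
c=cos(1.4665/2)=0.743003, s=sin(1.4665/2)=0.669288; N=√[120·1·120·1]=120.000000
The bounds max(0,m−m')=0 and min(l+m,l−m')=1 give 2 terms
  k=0: (−1)^0·120.0000/(120)·0.7430^6·0.6693^0 = +0.168246
  k=1: (−1)^1·120.0000/(24)·0.7430^4·0.6693^2 = -0.682588
d^3_{2,2}(1.4665) = +0.168246 -0.682588 = -0.514342
|D^3_{2,2}|² = |d^3_{2,2}(β)|² = (-0.514342)² = 0.264548 (the z-rotation phases have unit modulus)

P=0.2645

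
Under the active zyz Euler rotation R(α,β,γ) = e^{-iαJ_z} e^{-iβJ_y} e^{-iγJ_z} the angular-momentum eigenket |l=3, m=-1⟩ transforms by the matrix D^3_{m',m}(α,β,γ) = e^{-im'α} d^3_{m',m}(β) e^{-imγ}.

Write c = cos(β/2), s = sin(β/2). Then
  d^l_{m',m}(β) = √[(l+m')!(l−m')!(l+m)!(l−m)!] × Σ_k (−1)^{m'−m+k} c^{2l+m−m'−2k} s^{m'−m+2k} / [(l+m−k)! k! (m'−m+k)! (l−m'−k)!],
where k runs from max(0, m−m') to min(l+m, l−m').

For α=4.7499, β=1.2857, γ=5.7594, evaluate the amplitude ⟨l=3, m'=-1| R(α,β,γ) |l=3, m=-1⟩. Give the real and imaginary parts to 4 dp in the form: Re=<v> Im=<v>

Re=0.1965 Im=0.3718

D^3_{-1,-1}(4.7499,1.2857,5.7594) = e^{-i·-1·4.7499}·d^3_{-1,-1}(1.2857)·e^{-i·-1·5.7594}. Compute d first:
With c≡cos(β/2)=0.800390 and s≡sin(β/2)=0.599479, N=[2·24·2·24]^{1/2}=48.000000
Admissible k: 0..2 (factorial args all ≥0)
  k=0: (−1)^0·48.0000/(48)·0.8004^6·0.5995^0 = +0.262913
  k=1: (−1)^1·48.0000/(6)·0.8004^4·0.5995^2 = -1.179901
  k=2: (−1)^2·48.0000/(8)·0.8004^2·0.5995^4 = +0.496422
d^3_{-1,-1}(1.2857) = +0.262913 -1.179901 +0.496422 = -0.420566
D = (+0.037502-0.999297i)·(-0.420566)·(+0.865932-0.500162i) = +0.196546+0.371814i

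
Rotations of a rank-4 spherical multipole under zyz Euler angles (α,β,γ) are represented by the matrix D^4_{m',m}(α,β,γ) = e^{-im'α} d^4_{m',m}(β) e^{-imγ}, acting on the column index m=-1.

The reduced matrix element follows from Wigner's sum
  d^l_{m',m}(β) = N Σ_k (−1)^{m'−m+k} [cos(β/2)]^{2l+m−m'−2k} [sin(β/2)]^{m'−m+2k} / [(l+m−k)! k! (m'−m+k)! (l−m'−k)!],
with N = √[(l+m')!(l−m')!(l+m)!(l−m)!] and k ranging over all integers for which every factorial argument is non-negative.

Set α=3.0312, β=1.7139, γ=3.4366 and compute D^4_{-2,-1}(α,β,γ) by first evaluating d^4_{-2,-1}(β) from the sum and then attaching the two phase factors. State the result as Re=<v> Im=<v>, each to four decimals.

D^4_{-2,-1}(3.0312,1.7139,3.4366) = e^{-i·-2·3.0312}·d^4_{-2,-1}(1.7139)·e^{-i·-1·3.4366}. Compute d first:
With c≡cos(β/2)=0.654746 and s≡sin(β/2)=0.755849, N=[2·720·6·120]^{1/2}=1018.233765
k: max(0,(-1)−(-2))=1 … min(4+(-1),4−(-2))=3
  k=1: (−1)^0·1018.2338/(240)·0.6547^7·0.7558^1 = +0.165417
  k=2: (−1)^1·1018.2338/(48)·0.6547^5·0.7558^3 = -1.102238
  k=3: (−1)^2·1018.2338/(72)·0.6547^3·0.7558^5 = +0.979284
d^4_{-2,-1}(1.7139) = +0.165417 -1.102238 +0.979284 = +0.042464
D = (+0.975726-0.218996i)·(+0.042464)·(-0.956800-0.290747i) = -0.042347-0.003149i

Re=-0.0423 Im=-0.0031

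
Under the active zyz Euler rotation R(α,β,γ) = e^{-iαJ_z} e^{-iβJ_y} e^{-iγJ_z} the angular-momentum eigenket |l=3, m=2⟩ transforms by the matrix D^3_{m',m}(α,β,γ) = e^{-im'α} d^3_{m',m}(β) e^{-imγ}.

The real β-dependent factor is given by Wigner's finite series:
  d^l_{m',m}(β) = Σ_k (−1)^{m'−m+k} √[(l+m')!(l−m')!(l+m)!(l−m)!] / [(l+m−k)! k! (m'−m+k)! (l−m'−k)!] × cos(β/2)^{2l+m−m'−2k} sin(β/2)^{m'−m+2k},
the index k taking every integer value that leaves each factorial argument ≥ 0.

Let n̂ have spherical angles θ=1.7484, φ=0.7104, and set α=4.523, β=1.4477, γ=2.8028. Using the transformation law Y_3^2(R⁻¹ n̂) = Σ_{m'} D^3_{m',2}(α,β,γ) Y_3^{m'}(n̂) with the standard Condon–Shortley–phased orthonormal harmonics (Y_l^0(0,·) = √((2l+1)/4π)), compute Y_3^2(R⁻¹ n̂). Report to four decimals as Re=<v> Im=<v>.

Need the full column D^3_{m',2} for m'=−3..3 at α=4.523, β=1.4477, γ=2.8028.
cos(β/2)=0.749262, sin(β/2)=0.662274
d^3_{-3,2}: single k=5 term ⇒ +0.233829;  D = -0.025534+0.232431i
d^3_{-2,2}: k∈[4..5] ⇒ +0.539993 -0.084378 = +0.455616;  D = -0.435427-0.134124i
d^3_{-1,2}: k∈[3..4] ⇒ +0.772759 -0.301872 = +0.470887;  D = +0.220862-0.415878i
d^3_{0,2}: k∈[2..3] ⇒ +0.757129 -0.591533 = +0.165596;  D = +0.129014+0.103815i
d^3_{1,2}: k∈[1..2] ⇒ +0.494544 -0.772759 = -0.278215;  D = +0.212104-0.180043i
d^3_{2,2}: k∈[0..1] ⇒ +0.176930 -0.691161 = -0.514232;  D = +0.253023+0.447676i
d^3_{3,2}: single k=0 term ⇒ -0.383072;  D = -0.363013+0.122334i
Y_3^{m'}(θ=1.7484,φ=0.7104) and Σ D·Y over m':
  (-0.0255+0.2324i)·(-0.2115-0.3370i)  (-0.4354-0.1341i)·(-0.0261+0.1730i)  (+0.2209-0.4159i)·(-0.2035+0.1751i)  (+0.1290+0.1038i)·(+0.1875+0.0000i)  (+0.2121-0.1800i)·(+0.2035+0.1751i)  (+0.2530+0.4477i)·(-0.0261-0.1730i)  (-0.3630+0.1223i)·(+0.2115-0.3370i)
Y_3^2(R⁻¹ n̂) = +0.280315+0.123647i

Re=0.2803 Im=0.1236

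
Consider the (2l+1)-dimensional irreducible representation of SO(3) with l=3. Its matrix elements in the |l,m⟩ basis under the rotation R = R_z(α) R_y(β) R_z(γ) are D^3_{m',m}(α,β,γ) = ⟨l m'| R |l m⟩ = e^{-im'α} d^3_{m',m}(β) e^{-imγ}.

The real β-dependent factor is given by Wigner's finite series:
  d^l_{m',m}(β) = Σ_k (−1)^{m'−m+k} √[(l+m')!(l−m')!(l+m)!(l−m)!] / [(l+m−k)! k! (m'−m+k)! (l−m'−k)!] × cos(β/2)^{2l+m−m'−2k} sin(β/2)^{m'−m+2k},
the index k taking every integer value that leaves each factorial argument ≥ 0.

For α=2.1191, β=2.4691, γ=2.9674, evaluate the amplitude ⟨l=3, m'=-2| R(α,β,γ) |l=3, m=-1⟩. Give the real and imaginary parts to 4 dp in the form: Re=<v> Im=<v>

D^3_{-2,-1}(2.1191,2.4691,2.9674) = e^{-i·-2·2.1191}·d^3_{-2,-1}(2.4691)·e^{-i·-1·2.9674}. Compute d first:
c=cos(2.4691/2)=0.329946, s=sin(2.4691/2)=0.944000; N=√[1·120·2·24]=75.894664
k: max(0,(-1)−(-2))=1 … min(3+(-1),3−(-2))=2
  k=1: (−1)^0·75.8947/(24)·0.3299^5·0.9440^1 = +0.011673
  k=2: (−1)^1·75.8947/(12)·0.3299^3·0.9440^3 = -0.191106
d^3_{-2,-1}(2.4691) = +0.011673 -0.191106 = -0.179433
D = (-0.456617-0.889663i)·(-0.179433)·(-0.984867+0.173313i) = -0.108359-0.143019i

Re=-0.1084 Im=-0.1430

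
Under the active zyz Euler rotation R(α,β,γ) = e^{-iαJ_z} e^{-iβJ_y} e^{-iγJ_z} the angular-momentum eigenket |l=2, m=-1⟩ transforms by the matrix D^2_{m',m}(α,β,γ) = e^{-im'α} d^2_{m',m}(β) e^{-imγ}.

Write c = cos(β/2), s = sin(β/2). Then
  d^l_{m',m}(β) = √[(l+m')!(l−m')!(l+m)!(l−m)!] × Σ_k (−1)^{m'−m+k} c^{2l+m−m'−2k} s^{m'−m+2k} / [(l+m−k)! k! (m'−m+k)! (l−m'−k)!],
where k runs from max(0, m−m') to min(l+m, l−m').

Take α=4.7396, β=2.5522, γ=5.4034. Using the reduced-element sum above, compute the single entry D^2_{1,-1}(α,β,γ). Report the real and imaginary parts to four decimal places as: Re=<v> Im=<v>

Re=-0.4778 Im=-0.3738

D^2_{1,-1}(4.7396,2.5522,5.4034) = e^{-i·1·4.7396}·d^2_{1,-1}(2.5522)·e^{-i·-1·5.4034}. Compute d first:
With c≡cos(β/2)=0.290449 and s≡sin(β/2)=0.956890, N=[6·1·1·6]^{1/2}=6.000000
Admissible k: 0..1 (factorial args all ≥0)
  k=0: (−1)^2·6.0000/(2)·0.2904^2·0.9569^2 = +0.231732
  k=1: (−1)^3·6.0000/(6)·0.2904^0·0.9569^4 = -0.838395
d^2_{1,-1}(2.5522) = +0.231732 -0.838395 = -0.606663
Attach z-rotation phases: D = e^{-i(1)(4.7396)}·(-0.606663)·e^{-i(-1)(5.4034)} = -0.477842-0.373774i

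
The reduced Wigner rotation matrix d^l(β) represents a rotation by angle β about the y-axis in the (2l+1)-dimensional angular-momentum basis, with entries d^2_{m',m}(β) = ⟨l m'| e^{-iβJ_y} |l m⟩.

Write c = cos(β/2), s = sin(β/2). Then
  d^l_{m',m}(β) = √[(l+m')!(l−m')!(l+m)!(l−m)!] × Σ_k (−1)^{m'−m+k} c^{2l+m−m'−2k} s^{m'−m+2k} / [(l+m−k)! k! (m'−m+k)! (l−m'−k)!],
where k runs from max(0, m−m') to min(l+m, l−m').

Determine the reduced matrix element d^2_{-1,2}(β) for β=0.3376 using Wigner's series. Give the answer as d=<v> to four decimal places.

d=0.0093

d^2_{-1,2}(β=0.3376) via Wigner's sum:
Half-angle: c=0.985787, s=0.168000. N=√(1·6·24·1)=12.000000
Admissible k: 3..3 (factorial args all ≥0)
  k=3: (−1)^0·12.0000/(6)·0.9858^1·0.1680^3 = +0.009348
d^2_{-1,2}(0.3376) = +0.009348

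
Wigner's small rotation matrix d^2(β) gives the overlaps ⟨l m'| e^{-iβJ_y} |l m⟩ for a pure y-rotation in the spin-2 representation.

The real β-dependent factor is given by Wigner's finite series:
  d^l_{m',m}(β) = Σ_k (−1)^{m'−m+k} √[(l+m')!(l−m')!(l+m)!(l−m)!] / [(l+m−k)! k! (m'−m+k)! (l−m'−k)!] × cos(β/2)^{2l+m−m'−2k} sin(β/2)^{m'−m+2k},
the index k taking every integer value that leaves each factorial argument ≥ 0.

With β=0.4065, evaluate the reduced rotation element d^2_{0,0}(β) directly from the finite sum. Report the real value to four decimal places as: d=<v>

d=0.7655

d^2_{0,0}(β=0.4065) via Wigner's sum:
Half-angle: c=0.979416, s=0.201853. N=√(2·2·2·2)=4.000000
k: max(0,(0)−(0))=0 … min(2+(0),2−(0))=2
  k=0: (−1)^0·4.0000/(4)·0.9794^4·0.2019^0 = +0.920170
  k=1: (−1)^1·4.0000/(1)·0.9794^2·0.2019^2 = -0.156339
  k=2: (−1)^2·4.0000/(4)·0.9794^0·0.2019^4 = +0.001660
d^2_{0,0}(0.4065) = +0.920170 -0.156339 +0.001660 = +0.765492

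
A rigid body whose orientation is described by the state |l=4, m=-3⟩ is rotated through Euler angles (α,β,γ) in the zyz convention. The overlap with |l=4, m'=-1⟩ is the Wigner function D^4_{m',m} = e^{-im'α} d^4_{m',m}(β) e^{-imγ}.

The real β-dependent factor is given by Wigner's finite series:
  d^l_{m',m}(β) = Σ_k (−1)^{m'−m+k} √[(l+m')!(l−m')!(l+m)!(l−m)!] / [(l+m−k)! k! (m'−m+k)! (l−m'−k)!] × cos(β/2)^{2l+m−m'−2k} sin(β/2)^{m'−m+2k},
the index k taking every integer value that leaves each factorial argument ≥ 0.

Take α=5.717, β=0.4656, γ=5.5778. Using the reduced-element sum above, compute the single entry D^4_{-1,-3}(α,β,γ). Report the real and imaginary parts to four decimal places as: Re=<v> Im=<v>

Split into d^4_{-1,-3}(β=0.4656) × two z-phases.
With c≡cos(β/2)=0.973024 and s≡sin(β/2)=0.230703, N=[6·120·1·5040]^{1/2}=1904.940944
Admissible k: 0..1 (factorial args all ≥0)
  k=0: (−1)^2·1904.9409/(240)·0.9730^6·0.2307^2 = +0.358524
  k=1: (−1)^3·1904.9409/(144)·0.9730^4·0.2307^4 = -0.033591
d^4_{-1,-3}(0.4656) = +0.358524 -0.033591 = +0.324933
D = (+0.843953-0.536417i)·(+0.324933)·(-0.518726-0.854941i) = -0.291265-0.144035i

Re=-0.2913 Im=-0.1440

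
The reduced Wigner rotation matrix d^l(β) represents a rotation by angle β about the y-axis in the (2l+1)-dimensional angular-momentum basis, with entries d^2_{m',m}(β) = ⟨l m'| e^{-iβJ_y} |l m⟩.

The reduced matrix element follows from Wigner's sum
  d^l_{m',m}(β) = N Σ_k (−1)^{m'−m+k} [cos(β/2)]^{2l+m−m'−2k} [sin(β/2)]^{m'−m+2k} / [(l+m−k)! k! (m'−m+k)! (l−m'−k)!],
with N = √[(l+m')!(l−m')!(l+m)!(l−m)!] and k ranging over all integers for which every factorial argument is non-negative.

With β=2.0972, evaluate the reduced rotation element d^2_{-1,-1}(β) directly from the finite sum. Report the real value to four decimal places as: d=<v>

d^2_{-1,-1}(β=2.0972) via Wigner's sum:
With c≡cos(β/2)=0.498785 and s≡sin(β/2)=0.866726, N=[1·6·1·6]^{1/2}=6.000000
Admissible k: 0..1 (factorial args all ≥0)
  k=0: (−1)^0·6.0000/(6)·0.4988^4·0.8667^0 = +0.061895
  k=1: (−1)^1·6.0000/(2)·0.4988^2·0.8667^2 = -0.560675
d^2_{-1,-1}(2.0972) = +0.061895 -0.560675 = -0.498781

d=-0.4988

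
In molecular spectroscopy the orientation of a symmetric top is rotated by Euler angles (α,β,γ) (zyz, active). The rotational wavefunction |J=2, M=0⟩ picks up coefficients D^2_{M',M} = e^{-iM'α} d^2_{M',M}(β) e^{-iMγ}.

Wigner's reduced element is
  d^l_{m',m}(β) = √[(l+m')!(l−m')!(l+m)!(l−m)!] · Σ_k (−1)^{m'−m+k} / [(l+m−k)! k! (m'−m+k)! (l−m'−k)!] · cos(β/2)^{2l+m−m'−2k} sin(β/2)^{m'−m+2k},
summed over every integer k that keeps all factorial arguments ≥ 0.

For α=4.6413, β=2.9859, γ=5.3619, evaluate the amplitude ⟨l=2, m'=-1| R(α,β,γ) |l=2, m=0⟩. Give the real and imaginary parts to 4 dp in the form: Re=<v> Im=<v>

Split into d^2_{-1,0}(β=2.9859) × two z-phases.
Half-angle: c=0.077768, s=0.996972. N=√(1·6·2·2)=4.898979
k∈{1,2} keeps every argument non-negative
  k=1: (−1)^0·4.8990/(2)·0.0778^3·0.9970^1 = +0.001149
  k=2: (−1)^1·4.8990/(2)·0.0778^1·0.9970^3 = -0.188766
d^2_{-1,0}(2.9859) = +0.001149 -0.188766 = -0.187617
Phases: e^{-i·(-1)·4.6413}=-0.071029-0.997474i, e^{-i·(0)·5.3619}=+1.000000+0.000000i ⇒ D=+0.013326+0.187143i

Re=0.0133 Im=0.1871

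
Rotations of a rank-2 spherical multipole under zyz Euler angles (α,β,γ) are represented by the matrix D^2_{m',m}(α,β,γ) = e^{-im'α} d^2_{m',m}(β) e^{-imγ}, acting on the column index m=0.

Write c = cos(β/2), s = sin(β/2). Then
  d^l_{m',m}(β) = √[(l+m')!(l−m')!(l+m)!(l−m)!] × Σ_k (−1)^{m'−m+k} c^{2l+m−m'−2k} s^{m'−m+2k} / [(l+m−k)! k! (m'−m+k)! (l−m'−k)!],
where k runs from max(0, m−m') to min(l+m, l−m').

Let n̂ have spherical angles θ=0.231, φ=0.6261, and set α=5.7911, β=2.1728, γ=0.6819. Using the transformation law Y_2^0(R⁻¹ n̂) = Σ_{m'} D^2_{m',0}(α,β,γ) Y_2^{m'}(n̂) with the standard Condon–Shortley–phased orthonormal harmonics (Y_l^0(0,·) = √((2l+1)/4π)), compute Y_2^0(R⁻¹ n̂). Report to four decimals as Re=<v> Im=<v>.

Need the full column D^2_{m',0} for m'=−2..2 at α=5.7911, β=2.1728, γ=0.6819.
cos(β/2)=0.465674, sin(β/2)=0.884956
d^2_{-2,0}: single k=2 term ⇒ +0.415991;  D = +0.230273-0.346443i
d^2_{-1,0}: k∈[1..2] ⇒ +0.218899 -0.790539 = -0.571640;  D = -0.503814+0.270080i
d^2_{0,0}: k∈[0..2] ⇒ +0.047025 -0.679310 +0.613320 = -0.018965;  D = -0.018965+0.000000i
d^2_{1,0}: k∈[0..1] ⇒ -0.218899 +0.790539 = +0.571640;  D = +0.503814+0.270080i
d^2_{2,0}: single k=0 term ⇒ +0.415991;  D = +0.230273+0.346443i
Y_2^{m'}(θ=0.231,φ=0.6261) and Σ D·Y over m':
  (+0.2303-0.3464i)·(+0.0063-0.0192i)  (-0.5038+0.2701i)·(+0.1395-0.1009i)  (-0.0190+0.0000i)·(+0.5812+0.0000i)  (+0.5038+0.2701i)·(-0.1395-0.1009i)  (+0.2303+0.3464i)·(+0.0063+0.0192i)
Y_2^0(R⁻¹ n̂) = -0.107509-0.000000i

Re=-0.1075 Im=0.0000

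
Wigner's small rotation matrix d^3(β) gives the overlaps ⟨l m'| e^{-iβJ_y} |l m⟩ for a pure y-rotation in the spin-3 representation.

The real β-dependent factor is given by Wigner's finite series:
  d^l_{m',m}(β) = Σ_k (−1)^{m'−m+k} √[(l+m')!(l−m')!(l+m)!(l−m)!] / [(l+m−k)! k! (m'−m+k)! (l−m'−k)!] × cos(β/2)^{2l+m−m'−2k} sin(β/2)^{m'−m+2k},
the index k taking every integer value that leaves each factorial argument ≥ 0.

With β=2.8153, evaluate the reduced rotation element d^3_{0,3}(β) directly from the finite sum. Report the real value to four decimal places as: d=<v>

d^3_{0,3}(β=2.8153) via Wigner's sum:
With c≡cos(β/2)=0.162424 and s≡sin(β/2)=0.986721, N=[6·6·720·1]^{1/2}=160.996894
Admissible k: 3..3 (factorial args all ≥0)
  k=3: (−1)^0·160.9969/(36)·0.1624^3·0.9867^3 = +0.018410
d^3_{0,3}(2.8153) = +0.018410

d=0.0184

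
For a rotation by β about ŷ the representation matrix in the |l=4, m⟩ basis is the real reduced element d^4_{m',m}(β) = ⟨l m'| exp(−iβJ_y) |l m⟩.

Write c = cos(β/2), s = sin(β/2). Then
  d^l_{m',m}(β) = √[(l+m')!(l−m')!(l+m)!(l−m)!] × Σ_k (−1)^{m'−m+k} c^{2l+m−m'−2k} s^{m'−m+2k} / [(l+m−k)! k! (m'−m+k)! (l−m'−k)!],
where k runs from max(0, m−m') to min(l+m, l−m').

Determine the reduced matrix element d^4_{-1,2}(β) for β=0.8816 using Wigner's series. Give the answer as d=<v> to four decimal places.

d=0.4526

d^4_{-1,2}(β=0.8816) via Wigner's sum:
Half-angle: c=0.904411, s=0.426663. N=√(6·120·720·2)=1018.233765
k: max(0,(2)−(-1))=3 … min(4+(2),4−(-1))=5
  k=3: (−1)^0·1018.2338/(72)·0.9044^5·0.4267^3 = +0.664659
  k=4: (−1)^1·1018.2338/(48)·0.9044^3·0.4267^5 = -0.221885
  k=5: (−1)^2·1018.2338/(240)·0.9044^1·0.4267^7 = +0.009876
d^4_{-1,2}(0.8816) = +0.664659 -0.221885 +0.009876 = +0.452650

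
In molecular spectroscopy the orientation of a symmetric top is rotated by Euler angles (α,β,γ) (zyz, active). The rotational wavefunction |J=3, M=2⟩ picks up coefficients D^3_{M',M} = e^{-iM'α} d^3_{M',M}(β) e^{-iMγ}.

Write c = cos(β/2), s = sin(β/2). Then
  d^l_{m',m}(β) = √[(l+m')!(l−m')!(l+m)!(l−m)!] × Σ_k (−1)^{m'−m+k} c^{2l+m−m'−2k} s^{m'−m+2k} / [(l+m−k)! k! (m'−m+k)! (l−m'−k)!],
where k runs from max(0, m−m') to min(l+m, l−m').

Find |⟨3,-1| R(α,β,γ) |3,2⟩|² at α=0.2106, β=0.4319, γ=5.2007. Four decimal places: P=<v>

P=0.0032

Split into d^3_{-1,2}(β=0.4319) × two z-phases.
c=cos(0.4319/2)=0.976773, s=sin(0.4319/2)=0.214275; N=√[2·24·120·1]=75.894664
Admissible k: 3..4 (factorial args all ≥0)
  k=3: (−1)^0·75.8947/(12)·0.9768^3·0.2143^3 = +0.057987
  k=4: (−1)^1·75.8947/(24)·0.9768^1·0.2143^5 = -0.001395
d^3_{-1,2}(0.4319) = +0.057987 -0.001395 = +0.056591
|D^3_{-1,2}|² = |d^3_{-1,2}(β)|² = (+0.056591)² = 0.003203 (the z-rotation phases have unit modulus)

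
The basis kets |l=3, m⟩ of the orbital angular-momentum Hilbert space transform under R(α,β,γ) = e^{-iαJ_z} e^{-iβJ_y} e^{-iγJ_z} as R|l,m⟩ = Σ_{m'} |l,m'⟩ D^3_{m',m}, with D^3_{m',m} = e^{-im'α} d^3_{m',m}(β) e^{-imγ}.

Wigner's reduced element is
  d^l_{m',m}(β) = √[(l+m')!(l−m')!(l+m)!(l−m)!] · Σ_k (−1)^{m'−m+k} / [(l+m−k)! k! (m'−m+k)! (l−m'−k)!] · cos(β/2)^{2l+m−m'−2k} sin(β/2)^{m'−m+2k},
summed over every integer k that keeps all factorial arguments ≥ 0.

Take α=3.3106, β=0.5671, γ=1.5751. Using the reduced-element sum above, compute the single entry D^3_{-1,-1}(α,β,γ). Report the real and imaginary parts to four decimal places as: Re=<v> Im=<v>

Re=0.0491 Im=-0.2807

Split into d^3_{-1,-1}(β=0.5671) × two z-phases.
With c≡cos(β/2)=0.960068 and s≡sin(β/2)=0.279766, N=[2·24·2·24]^{1/2}=48.000000
k∈{0,1,2} keeps every argument non-negative
  k=0: (−1)^0·48.0000/(48)·0.9601^6·0.2798^0 = +0.783092
  k=1: (−1)^1·48.0000/(6)·0.9601^4·0.2798^2 = -0.531970
  k=2: (−1)^2·48.0000/(8)·0.9601^2·0.2798^4 = +0.033879
d^3_{-1,-1}(0.5671) = +0.783092 -0.531970 +0.033879 = +0.285001
Attach z-rotation phases: D = e^{-i(-1)(3.3106)}·(+0.285001)·e^{-i(-1)(1.5751)} = +0.049147-0.280732i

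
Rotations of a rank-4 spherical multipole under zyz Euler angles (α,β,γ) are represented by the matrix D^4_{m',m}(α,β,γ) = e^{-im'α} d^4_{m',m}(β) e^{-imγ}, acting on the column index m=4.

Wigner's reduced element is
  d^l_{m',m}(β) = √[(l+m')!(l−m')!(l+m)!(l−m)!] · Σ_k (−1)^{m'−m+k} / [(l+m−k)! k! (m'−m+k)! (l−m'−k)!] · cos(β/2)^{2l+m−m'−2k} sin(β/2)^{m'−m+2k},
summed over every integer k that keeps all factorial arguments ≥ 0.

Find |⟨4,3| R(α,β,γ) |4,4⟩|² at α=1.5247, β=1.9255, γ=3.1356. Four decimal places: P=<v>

P=0.0021

Split into d^4_{3,4}(β=1.9255) × two z-phases.
c=cos(1.9255/2)=0.571265, s=sin(1.9255/2)=0.820766; N=√[5040·1·40320·1]=14255.272709
The bounds max(0,m−m')=1 and min(l+m,l−m')=1 give 1 term
  k=1: (−1)^0·14255.2727/(5040)·0.5713^7·0.8208^1 = +0.046092
d^4_{3,4}(1.9255) = +0.046092
|D^4_{3,4}|² = |d^4_{3,4}(β)|² = (+0.046092)² = 0.002124 (the z-rotation phases have unit modulus)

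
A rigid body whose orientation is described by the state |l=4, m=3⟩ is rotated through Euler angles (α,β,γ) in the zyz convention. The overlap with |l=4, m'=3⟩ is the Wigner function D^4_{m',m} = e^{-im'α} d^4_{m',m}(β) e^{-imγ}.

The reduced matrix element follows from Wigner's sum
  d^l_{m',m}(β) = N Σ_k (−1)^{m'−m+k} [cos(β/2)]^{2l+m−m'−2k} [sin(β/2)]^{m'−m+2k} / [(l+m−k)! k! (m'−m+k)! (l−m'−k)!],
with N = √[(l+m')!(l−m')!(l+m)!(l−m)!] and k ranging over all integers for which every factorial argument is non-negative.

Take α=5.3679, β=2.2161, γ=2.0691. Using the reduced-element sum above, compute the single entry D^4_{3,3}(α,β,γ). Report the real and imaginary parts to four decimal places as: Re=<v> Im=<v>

D^4_{3,3}(5.3679,2.2161,2.0691) = e^{-i·3·5.3679}·d^4_{3,3}(2.2161)·e^{-i·3·2.0691}. Compute d first:
With c≡cos(β/2)=0.446407 and s≡sin(β/2)=0.894830, N=[5040·1·5040·1]^{1/2}=5040.000000
k∈{0,1} keeps every argument non-negative
  k=0: (−1)^0·5040.0000/(5040)·0.4464^8·0.8948^0 = +0.001577
  k=1: (−1)^1·5040.0000/(720)·0.4464^6·0.8948^2 = -0.044357
d^4_{3,3}(2.2161) = +0.001577 -0.044357 = -0.042780
D = (-0.922713+0.385488i)·(-0.042780)·(+0.997122+0.075812i) = +0.040611-0.013451i

Re=0.0406 Im=-0.0135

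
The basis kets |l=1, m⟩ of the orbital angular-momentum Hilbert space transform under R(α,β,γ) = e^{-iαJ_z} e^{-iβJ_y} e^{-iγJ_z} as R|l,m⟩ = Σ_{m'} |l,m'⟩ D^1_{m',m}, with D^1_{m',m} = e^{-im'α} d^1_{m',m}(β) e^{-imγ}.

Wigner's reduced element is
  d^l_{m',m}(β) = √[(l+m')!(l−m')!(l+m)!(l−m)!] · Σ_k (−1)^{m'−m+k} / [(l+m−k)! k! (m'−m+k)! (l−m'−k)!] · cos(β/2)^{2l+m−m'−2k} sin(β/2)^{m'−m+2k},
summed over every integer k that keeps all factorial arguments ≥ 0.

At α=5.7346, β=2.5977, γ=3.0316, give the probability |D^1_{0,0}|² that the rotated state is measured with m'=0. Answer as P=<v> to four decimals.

P=0.7322

D^1_{0,0}(5.7346,2.5977,3.0316) = e^{-i·0·5.7346}·d^1_{0,0}(2.5977)·e^{-i·0·3.0316}. Compute d first:
Half-angle: c=0.268607, s=0.963250. N=√(1·1·1·1)=1.000000
k: max(0,(0)−(0))=0 … min(1+(0),1−(0))=1
  k=0: (−1)^0·1.0000/(1)·0.2686^2·0.9632^0 = +0.072150
  k=1: (−1)^1·1.0000/(1)·0.2686^0·0.9632^2 = -0.927850
d^1_{0,0}(2.5977) = +0.072150 -0.927850 = -0.855701
|D^1_{0,0}|² = |d^1_{0,0}(β)|² = (-0.855701)² = 0.732224 (the z-rotation phases have unit modulus)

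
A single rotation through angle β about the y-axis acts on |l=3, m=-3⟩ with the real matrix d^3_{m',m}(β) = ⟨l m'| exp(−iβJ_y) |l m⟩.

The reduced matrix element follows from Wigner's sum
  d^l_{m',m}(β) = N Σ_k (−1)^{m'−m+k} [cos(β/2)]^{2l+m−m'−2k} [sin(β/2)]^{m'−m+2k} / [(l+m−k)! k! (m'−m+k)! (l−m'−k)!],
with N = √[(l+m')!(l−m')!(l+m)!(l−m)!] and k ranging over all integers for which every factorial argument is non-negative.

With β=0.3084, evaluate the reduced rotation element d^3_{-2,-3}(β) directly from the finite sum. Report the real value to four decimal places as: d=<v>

d^3_{-2,-3}(β=0.3084) via Wigner's sum:
Half-angle: c=0.988135, s=0.153590. N=√(1·120·1·720)=293.938769
Admissible k: 0..0 (factorial args all ≥0)
  k=0: (−1)^1·293.9388/(120)·0.9881^5·0.1536^1 = -0.354420
d^3_{-2,-3}(0.3084) = -0.354420

d=-0.3544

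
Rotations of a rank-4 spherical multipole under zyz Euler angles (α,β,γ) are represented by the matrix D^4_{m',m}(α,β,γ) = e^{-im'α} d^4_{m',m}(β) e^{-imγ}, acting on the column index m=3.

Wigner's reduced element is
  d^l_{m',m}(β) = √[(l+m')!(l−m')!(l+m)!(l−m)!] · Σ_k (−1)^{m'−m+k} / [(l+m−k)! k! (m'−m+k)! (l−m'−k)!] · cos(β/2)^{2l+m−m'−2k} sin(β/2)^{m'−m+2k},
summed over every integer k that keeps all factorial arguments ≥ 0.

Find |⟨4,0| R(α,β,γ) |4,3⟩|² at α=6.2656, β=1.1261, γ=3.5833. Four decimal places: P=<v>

Split into d^4_{0,3}(β=1.1261) × two z-phases.
With c≡cos(β/2)=0.845631 and s≡sin(β/2)=0.533768, N=[24·24·5040·1]^{1/2}=1703.830978
The bounds max(0,m−m')=3 and min(l+m,l−m')=4 give 2 terms
  k=3: (−1)^0·1703.8310/(144)·0.8456^5·0.5338^3 = +0.778083
  k=4: (−1)^1·1703.8310/(144)·0.8456^3·0.5338^5 = -0.310005
d^4_{0,3}(1.1261) = +0.778083 -0.310005 = +0.468078
|D^4_{0,3}|² = |d^4_{0,3}(β)|² = (+0.468078)² = 0.219097 (the z-rotation phases have unit modulus)

P=0.2191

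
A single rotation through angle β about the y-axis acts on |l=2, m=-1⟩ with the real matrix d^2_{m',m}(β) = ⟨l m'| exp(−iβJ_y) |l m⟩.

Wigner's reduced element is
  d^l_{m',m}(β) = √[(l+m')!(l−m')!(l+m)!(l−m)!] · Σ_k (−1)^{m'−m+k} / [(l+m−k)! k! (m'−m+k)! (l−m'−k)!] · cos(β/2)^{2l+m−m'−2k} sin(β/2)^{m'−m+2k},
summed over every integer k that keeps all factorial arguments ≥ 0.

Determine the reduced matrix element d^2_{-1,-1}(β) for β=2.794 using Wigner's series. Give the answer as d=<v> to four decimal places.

d=-0.0861

d^2_{-1,-1}(β=2.794) via Wigner's sum:
Half-angle: c=0.172923, s=0.984935. N=√(1·6·1·6)=6.000000
The bounds max(0,m−m')=0 and min(l+m,l−m')=1 give 2 terms
  k=0: (−1)^0·6.0000/(6)·0.1729^4·0.9849^0 = +0.000894
  k=1: (−1)^1·6.0000/(2)·0.1729^2·0.9849^2 = -0.087024
d^2_{-1,-1}(2.794) = +0.000894 -0.087024 = -0.086130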